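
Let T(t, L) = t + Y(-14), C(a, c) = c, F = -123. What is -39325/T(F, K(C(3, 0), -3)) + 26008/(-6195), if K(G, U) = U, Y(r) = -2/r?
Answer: 336592349/1065540 ≈ 315.89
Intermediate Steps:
T(t, L) = 1/7 + t (T(t, L) = t - 2/(-14) = t - 2*(-1/14) = t + 1/7 = 1/7 + t)
-39325/T(F, K(C(3, 0), -3)) + 26008/(-6195) = -39325/(1/7 - 123) + 26008/(-6195) = -39325/(-860/7) + 26008*(-1/6195) = -39325*(-7/860) - 26008/6195 = 55055/172 - 26008/6195 = 336592349/1065540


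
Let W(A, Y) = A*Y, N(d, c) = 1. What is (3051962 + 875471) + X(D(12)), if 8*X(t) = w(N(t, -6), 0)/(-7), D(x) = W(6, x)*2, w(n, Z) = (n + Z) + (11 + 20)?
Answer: 27492027/7 ≈ 3.9274e+6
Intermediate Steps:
w(n, Z) = 31 + Z + n (w(n, Z) = (Z + n) + 31 = 31 + Z + n)
D(x) = 12*x (D(x) = (6*x)*2 = 12*x)
X(t) = -4/7 (X(t) = ((31 + 0 + 1)/(-7))/8 = (32*(-⅐))/8 = (⅛)*(-32/7) = -4/7)
(3051962 + 875471) + X(D(12)) = (3051962 + 875471) - 4/7 = 3927433 - 4/7 = 27492027/7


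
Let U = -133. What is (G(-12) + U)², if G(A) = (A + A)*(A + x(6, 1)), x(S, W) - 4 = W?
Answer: 1225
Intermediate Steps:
x(S, W) = 4 + W
G(A) = 2*A*(5 + A) (G(A) = (A + A)*(A + (4 + 1)) = (2*A)*(A + 5) = (2*A)*(5 + A) = 2*A*(5 + A))
(G(-12) + U)² = (2*(-12)*(5 - 12) - 133)² = (2*(-12)*(-7) - 133)² = (168 - 133)² = 35² = 1225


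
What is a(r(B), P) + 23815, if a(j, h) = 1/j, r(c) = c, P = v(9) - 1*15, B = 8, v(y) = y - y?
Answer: 190521/8 ≈ 23815.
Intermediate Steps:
v(y) = 0
P = -15 (P = 0 - 1*15 = 0 - 15 = -15)
a(r(B), P) + 23815 = 1/8 + 23815 = 190521/8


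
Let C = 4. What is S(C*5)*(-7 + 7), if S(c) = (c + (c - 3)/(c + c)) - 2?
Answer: 0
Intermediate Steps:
S(c) = -2 + c + (-3 + c)/(2*c) (S(c) = (c + (-3 + c)/((2*c))) - 2 = (c + (-3 + c)*(1/(2*c))) - 2 = (c + (-3 + c)/(2*c)) - 2 = -2 + c + (-3 + c)/(2*c))
S(C*5)*(-7 + 7) = (-3/2 + 4*5 - 3/(2*(4*5)))*(-7 + 7) = (-3/2 + 20 - 3/2/20)*0 = (-3/2 + 20 - 3/2*1/20)*0 = (-3/2 + 20 - 3/40)*0 = (737/40)*0 = 0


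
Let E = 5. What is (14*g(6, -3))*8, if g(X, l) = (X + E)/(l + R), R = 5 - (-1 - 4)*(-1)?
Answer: -1232/3 ≈ -410.67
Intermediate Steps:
R = 0 (R = 5 - (-5)*(-1) = 5 - 1*5 = 5 - 5 = 0)
g(X, l) = (5 + X)/l (g(X, l) = (X + 5)/(l + 0) = (5 + X)/l)
(14*g(6, -3))*8 = (14*((5 + 6)/(-3)))*8 = (14*(-1/3*11))*8 = (14*(-11/3))*8 = -154/3*8 = -1232/3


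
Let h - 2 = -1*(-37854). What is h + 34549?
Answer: 72405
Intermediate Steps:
h = 37856 (h = 2 - 1*(-37854) = 2 + 37854 = 37856)
h + 34549 = 37856 + 34549 = 72405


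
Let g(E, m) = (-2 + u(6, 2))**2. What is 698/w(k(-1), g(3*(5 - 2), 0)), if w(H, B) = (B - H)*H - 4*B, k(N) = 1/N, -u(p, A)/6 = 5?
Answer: -698/5121 ≈ -0.13630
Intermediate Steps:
u(p, A) = -30 (u(p, A) = -6*5 = -30)
g(E, m) = 1024 (g(E, m) = (-2 - 30)**2 = (-32)**2 = 1024)
w(H, B) = -4*B + H*(B - H) (w(H, B) = H*(B - H) - 4*B = -4*B + H*(B - H))
698/w(k(-1), g(3*(5 - 2), 0)) = 698/(-(1/(-1))**2 - 4*1024 + 1024/(-1)) = 698/(-1*(-1)**2 - 4096 + 1024*(-1)) = 698/(-1*1 - 4096 - 1024) = 698/(-1 - 4096 - 1024) = 698/(-5121) = 698*(-1/5121) = -698/5121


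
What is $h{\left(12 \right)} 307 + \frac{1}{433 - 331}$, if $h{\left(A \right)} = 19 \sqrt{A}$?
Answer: $\frac{1}{102} + 11666 \sqrt{3} \approx 20206.0$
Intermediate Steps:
$h{\left(12 \right)} 307 + \frac{1}{433 - 331} = 19 \sqrt{12} \cdot 307 + \frac{1}{433 - 331} = 19 \cdot 2 \sqrt{3} \cdot 307 + \frac{1}{102} = 38 \sqrt{3} \cdot 307 + \frac{1}{102} = 11666 \sqrt{3} + \frac{1}{102} = \frac{1}{102} + 11666 \sqrt{3}$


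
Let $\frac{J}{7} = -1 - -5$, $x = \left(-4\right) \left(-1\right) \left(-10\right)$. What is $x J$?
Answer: $-1120$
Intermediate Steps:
$x = -40$ ($x = 4 \left(-10\right) = -40$)
$J = 28$ ($J = 7 \left(-1 - -5\right) = 7 \left(-1 + 5\right) = 7 \cdot 4 = 28$)
$x J = \left(-40\right) 28 = -1120$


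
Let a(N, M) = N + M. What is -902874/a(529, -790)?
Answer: 300958/87 ≈ 3459.3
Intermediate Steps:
a(N, M) = M + N
-902874/a(529, -790) = -902874/(-790 + 529) = -902874/(-261) = -902874*(-1/261) = 300958/87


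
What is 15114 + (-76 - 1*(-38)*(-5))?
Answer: 14848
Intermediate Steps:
15114 + (-76 - 1*(-38)*(-5)) = 15114 + (-76 + 38*(-5)) = 15114 + (-76 - 190) = 15114 - 266 = 14848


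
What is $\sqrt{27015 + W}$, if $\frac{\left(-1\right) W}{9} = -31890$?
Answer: $5 \sqrt{12561} \approx 560.38$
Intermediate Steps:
$W = 287010$ ($W = \left(-9\right) \left(-31890\right) = 287010$)
$\sqrt{27015 + W} = \sqrt{27015 + 287010} = \sqrt{314025} = 5 \sqrt{12561}$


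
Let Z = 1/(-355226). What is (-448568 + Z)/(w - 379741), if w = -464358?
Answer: 159343016369/299845911374 ≈ 0.53142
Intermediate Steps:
Z = -1/355226 ≈ -2.8151e-6
(-448568 + Z)/(w - 379741) = (-448568 - 1/355226)/(-464358 - 379741) = -159343016369/355226/(-844099) = -159343016369/355226*(-1/844099) = 159343016369/299845911374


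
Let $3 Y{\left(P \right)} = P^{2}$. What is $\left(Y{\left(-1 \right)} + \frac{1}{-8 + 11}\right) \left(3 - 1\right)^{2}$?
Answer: $\frac{8}{3} \approx 2.6667$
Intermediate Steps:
$Y{\left(P \right)} = \frac{P^{2}}{3}$
$\left(Y{\left(-1 \right)} + \frac{1}{-8 + 11}\right) \left(3 - 1\right)^{2} = \left(\frac{\left(-1\right)^{2}}{3} + \frac{1}{-8 + 11}\right) \left(3 - 1\right)^{2} = \left(\frac{1}{3} \cdot 1 + \frac{1}{3}\right) 2^{2} = \left(\frac{1}{3} + \frac{1}{3}\right) 4 = \frac{2}{3} \cdot 4 = \frac{8}{3}$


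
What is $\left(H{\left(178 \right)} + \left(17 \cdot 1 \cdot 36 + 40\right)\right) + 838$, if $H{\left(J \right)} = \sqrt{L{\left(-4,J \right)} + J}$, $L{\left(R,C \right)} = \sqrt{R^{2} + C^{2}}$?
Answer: $1490 + \sqrt{178 + 10 \sqrt{317}} \approx 1508.9$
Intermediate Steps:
$L{\left(R,C \right)} = \sqrt{C^{2} + R^{2}}$
$H{\left(J \right)} = \sqrt{J + \sqrt{16 + J^{2}}}$ ($H{\left(J \right)} = \sqrt{\sqrt{J^{2} + \left(-4\right)^{2}} + J} = \sqrt{\sqrt{J^{2} + 16} + J} = \sqrt{\sqrt{16 + J^{2}} + J} = \sqrt{J + \sqrt{16 + J^{2}}}$)
$\left(H{\left(178 \right)} + \left(17 \cdot 1 \cdot 36 + 40\right)\right) + 838 = \left(\sqrt{178 + \sqrt{16 + 178^{2}}} + \left(17 \cdot 1 \cdot 36 + 40\right)\right) + 838 = \left(\sqrt{178 + \sqrt{16 + 31684}} + \left(17 \cdot 36 + 40\right)\right) + 838 = \left(\sqrt{178 + \sqrt{31700}} + \left(612 + 40\right)\right) + 838 = \left(\sqrt{178 + 10 \sqrt{317}} + 652\right) + 838 = \left(652 + \sqrt{178 + 10 \sqrt{317}}\right) + 838 = 1490 + \sqrt{178 + 10 \sqrt{317}}$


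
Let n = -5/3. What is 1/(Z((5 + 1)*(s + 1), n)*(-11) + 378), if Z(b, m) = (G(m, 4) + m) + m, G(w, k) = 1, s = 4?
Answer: 3/1211 ≈ 0.0024773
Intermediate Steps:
n = -5/3 (n = -5*⅓ = -5/3 ≈ -1.6667)
Z(b, m) = 1 + 2*m (Z(b, m) = (1 + m) + m = 1 + 2*m)
1/(Z((5 + 1)*(s + 1), n)*(-11) + 378) = 1/((1 + 2*(-5/3))*(-11) + 378) = 1/((1 - 10/3)*(-11) + 378) = 1/(-7/3*(-11) + 378) = 1/(77/3 + 378) = 1/(1211/3) = 3/1211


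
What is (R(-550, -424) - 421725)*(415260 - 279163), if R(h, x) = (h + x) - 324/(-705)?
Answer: -13519080765229/235 ≈ -5.7528e+10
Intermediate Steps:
R(h, x) = 108/235 + h + x (R(h, x) = (h + x) - 324*(-1/705) = (h + x) + 108/235 = 108/235 + h + x)
(R(-550, -424) - 421725)*(415260 - 279163) = ((108/235 - 550 - 424) - 421725)*(415260 - 279163) = (-228782/235 - 421725)*136097 = -99334157/235*136097 = -13519080765229/235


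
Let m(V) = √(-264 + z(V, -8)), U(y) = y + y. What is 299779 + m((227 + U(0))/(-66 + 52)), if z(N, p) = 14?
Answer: 299779 + 5*I*√10 ≈ 2.9978e+5 + 15.811*I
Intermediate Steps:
U(y) = 2*y
m(V) = 5*I*√10 (m(V) = √(-264 + 14) = √(-250) = 5*I*√10)
299779 + m((227 + U(0))/(-66 + 52)) = 299779 + 5*I*√10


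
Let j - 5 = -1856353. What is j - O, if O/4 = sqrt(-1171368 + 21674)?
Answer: -1856348 - 4*I*sqrt(1149694) ≈ -1.8563e+6 - 4289.0*I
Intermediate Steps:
j = -1856348 (j = 5 - 1856353 = -1856348)
O = 4*I*sqrt(1149694) (O = 4*sqrt(-1171368 + 21674) = 4*sqrt(-1149694) = 4*(I*sqrt(1149694)) = 4*I*sqrt(1149694) ≈ 4289.0*I)
j - O = -1856348 - 4*I*sqrt(1149694)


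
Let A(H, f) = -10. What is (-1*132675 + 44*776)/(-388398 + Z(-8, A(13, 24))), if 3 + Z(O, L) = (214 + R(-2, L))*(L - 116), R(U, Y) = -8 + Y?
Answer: 98531/413097 ≈ 0.23852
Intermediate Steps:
Z(O, L) = -3 + (-116 + L)*(206 + L) (Z(O, L) = -3 + (214 + (-8 + L))*(L - 116) = -3 + (206 + L)*(-116 + L) = -3 + (-116 + L)*(206 + L))
(-1*132675 + 44*776)/(-388398 + Z(-8, A(13, 24))) = (-1*132675 + 44*776)/(-388398 + (-23899 + (-10)**2 + 90*(-10))) = (-132675 + 34144)/(-388398 + (-23899 + 100 - 900)) = -98531/(-388398 - 24699) = -98531/(-413097) = -98531*(-1/413097) = 98531/413097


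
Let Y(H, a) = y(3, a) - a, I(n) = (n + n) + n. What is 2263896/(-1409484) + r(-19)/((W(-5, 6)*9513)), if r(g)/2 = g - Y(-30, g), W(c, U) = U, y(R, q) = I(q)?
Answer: -5381878979/3352105323 ≈ -1.6055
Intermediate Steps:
I(n) = 3*n (I(n) = 2*n + n = 3*n)
y(R, q) = 3*q
Y(H, a) = 2*a (Y(H, a) = 3*a - a = 2*a)
r(g) = -2*g (r(g) = 2*(g - 2*g) = 2*(-g) = -2*g)
2263896/(-1409484) + r(-19)/((W(-5, 6)*9513)) = 2263896/(-1409484) + (-2*(-19))/((6*9513)) = 2263896*(-1/1409484) + 38/57078 = -188658/117457 + 38*(1/57078) = -188658/117457 + 19/28539 = -5381878979/3352105323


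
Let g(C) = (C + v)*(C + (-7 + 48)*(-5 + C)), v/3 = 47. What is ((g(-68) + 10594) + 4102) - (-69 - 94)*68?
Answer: -197673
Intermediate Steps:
v = 141 (v = 3*47 = 141)
g(C) = (-205 + 42*C)*(141 + C) (g(C) = (C + 141)*(C + (-7 + 48)*(-5 + C)) = (141 + C)*(C + 41*(-5 + C)) = (141 + C)*(C + (-205 + 41*C)) = (141 + C)*(-205 + 42*C) = (-205 + 42*C)*(141 + C))
((g(-68) + 10594) + 4102) - (-69 - 94)*68 = (((-28905 + 42*(-68)² + 5717*(-68)) + 10594) + 4102) - (-69 - 94)*68 = (((-28905 + 42*4624 - 388756) + 10594) + 4102) - (-163)*68 = (((-28905 + 194208 - 388756) + 10594) + 4102) - 1*(-11084) = ((-223453 + 10594) + 4102) + 11084 = (-212859 + 4102) + 11084 = -208757 + 11084 = -197673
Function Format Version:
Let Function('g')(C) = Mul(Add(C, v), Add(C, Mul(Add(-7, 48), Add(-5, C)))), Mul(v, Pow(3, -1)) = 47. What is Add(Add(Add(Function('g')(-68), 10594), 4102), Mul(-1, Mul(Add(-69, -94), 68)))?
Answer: -197673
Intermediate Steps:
v = 141 (v = Mul(3, 47) = 141)
Function('g')(C) = Mul(Add(-205, Mul(42, C)), Add(141, C)) (Function('g')(C) = Mul(Add(C, 141), Add(C, Mul(Add(-7, 48), Add(-5, C)))) = Mul(Add(141, C), Add(C, Mul(41, Add(-5, C)))) = Mul(Add(141, C), Add(C, Add(-205, Mul(41, C)))) = Mul(Add(141, C), Add(-205, Mul(42, C))) = Mul(Add(-205, Mul(42, C)), Add(141, C)))
Add(Add(Add(Function('g')(-68), 10594), 4102), Mul(-1, Mul(Add(-69, -94), 68))) = Add(Add(Add(Add(-28905, Mul(42, Pow(-68, 2)), Mul(5717, -68)), 10594), 4102), Mul(-1, Mul(Add(-69, -94), 68))) = Add(Add(Add(Add(-28905, Mul(42, 4624), -388756), 10594), 4102), Mul(-1, Mul(-163, 68))) = Add(Add(Add(Add(-28905, 194208, -388756), 10594), 4102), Mul(-1, -11084)) = Add(Add(Add(-223453, 10594), 4102), 11084) = Add(Add(-212859, 4102), 11084) = Add(-208757, 11084) = -197673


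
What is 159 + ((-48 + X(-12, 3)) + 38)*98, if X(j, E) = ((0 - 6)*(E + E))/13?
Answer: -14201/13 ≈ -1092.4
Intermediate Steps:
X(j, E) = -12*E/13 (X(j, E) = -12*E*(1/13) = -12*E/13)
159 + ((-48 + X(-12, 3)) + 38)*98 = 159 + ((-48 - 12/13*3) + 38)*98 = 159 + ((-48 - 36/13) + 38)*98 = 159 + (-660/13 + 38)*98 = 159 - 166/13*98 = 159 - 16268/13 = -14201/13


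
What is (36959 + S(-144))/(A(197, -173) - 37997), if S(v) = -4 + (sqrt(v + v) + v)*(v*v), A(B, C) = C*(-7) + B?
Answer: 2949029/36589 - 248832*I*sqrt(2)/36589 ≈ 80.599 - 9.6177*I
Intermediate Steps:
A(B, C) = B - 7*C (A(B, C) = -7*C + B = B - 7*C)
S(v) = -4 + v**2*(v + sqrt(2)*sqrt(v)) (S(v) = -4 + (sqrt(2*v) + v)*v**2 = -4 + (sqrt(2)*sqrt(v) + v)*v**2 = -4 + (v + sqrt(2)*sqrt(v))*v**2 = -4 + v**2*(v + sqrt(2)*sqrt(v)))
(36959 + S(-144))/(A(197, -173) - 37997) = (36959 + (-4 + (-144)**3 + sqrt(2)*(-144)**(5/2)))/((197 - 7*(-173)) - 37997) = (36959 + (-4 - 2985984 + sqrt(2)*(248832*I)))/((197 + 1211) - 37997) = (36959 + (-4 - 2985984 + 248832*I*sqrt(2)))/(1408 - 37997) = (36959 + (-2985988 + 248832*I*sqrt(2)))/(-36589) = (-2949029 + 248832*I*sqrt(2))*(-1/36589) = 2949029/36589 - 248832*I*sqrt(2)/36589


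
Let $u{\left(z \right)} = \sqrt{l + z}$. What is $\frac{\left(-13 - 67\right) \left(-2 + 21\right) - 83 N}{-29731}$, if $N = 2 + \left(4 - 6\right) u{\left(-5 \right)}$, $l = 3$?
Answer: $\frac{1686}{29731} - \frac{166 i \sqrt{2}}{29731} \approx 0.056709 - 0.0078961 i$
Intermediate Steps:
$u{\left(z \right)} = \sqrt{3 + z}$
$N = 2 - 2 i \sqrt{2}$ ($N = 2 + \left(4 - 6\right) \sqrt{3 - 5} = 2 + \left(4 - 6\right) \sqrt{-2} = 2 - 2 i \sqrt{2} \approx 2.0 - 2.8284 i$)
$\frac{\left(-13 - 67\right) \left(-2 + 21\right) - 83 N}{-29731} = \frac{\left(-13 - 67\right) \left(-2 + 21\right) - 83 \left(2 - 2 i \sqrt{2}\right)}{-29731} = \left(\left(-80\right) 19 - \left(166 - 166 i \sqrt{2}\right)\right) \left(- \frac{1}{29731}\right) = \left(-1520 - \left(166 - 166 i \sqrt{2}\right)\right) \left(- \frac{1}{29731}\right) = \left(-1686 + 166 i \sqrt{2}\right) \left(- \frac{1}{29731}\right) = \frac{1686}{29731} - \frac{166 i \sqrt{2}}{29731}$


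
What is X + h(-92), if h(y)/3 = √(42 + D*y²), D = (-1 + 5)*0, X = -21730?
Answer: -21730 + 3*√42 ≈ -21711.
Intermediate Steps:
D = 0 (D = 4*0 = 0)
h(y) = 3*√42 (h(y) = 3*√(42 + 0*y²) = 3*√(42 + 0) = 3*√42)
X + h(-92) = -21730 + 3*√42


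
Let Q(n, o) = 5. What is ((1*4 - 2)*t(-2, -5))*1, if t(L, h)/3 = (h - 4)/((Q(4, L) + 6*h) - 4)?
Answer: 54/29 ≈ 1.8621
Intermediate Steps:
t(L, h) = 3*(-4 + h)/(1 + 6*h) (t(L, h) = 3*((h - 4)/((5 + 6*h) - 4)) = 3*((-4 + h)/(1 + 6*h)) = 3*(-4 + h)/(1 + 6*h))
((1*4 - 2)*t(-2, -5))*1 = ((1*4 - 2)*(3*(-4 - 5)/(1 + 6*(-5))))*1 = ((4 - 2)*(3*(-9)/(1 - 30)))*1 = (2*(3*(-9)/(-29)))*1 = (2*(3*(-1/29)*(-9)))*1 = (2*(27/29))*1 = (54/29)*1 = 54/29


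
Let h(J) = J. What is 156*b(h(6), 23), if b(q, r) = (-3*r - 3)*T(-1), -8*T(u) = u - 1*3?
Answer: -5616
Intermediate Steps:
T(u) = 3/8 - u/8 (T(u) = -(u - 1*3)/8 = -(u - 3)/8 = -(-3 + u)/8 = 3/8 - u/8)
b(q, r) = -3/2 - 3*r/2 (b(q, r) = (-3*r - 3)*(3/8 - 1/8*(-1)) = (-3 - 3*r)*(3/8 + 1/8) = (-3 - 3*r)*(1/2) = -3/2 - 3*r/2)
156*b(h(6), 23) = 156*(-3/2 - 3/2*23) = 156*(-3/2 - 69/2) = 156*(-36) = -5616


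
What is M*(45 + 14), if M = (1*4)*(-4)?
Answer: -944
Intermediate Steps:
M = -16 (M = 4*(-4) = -16)
M*(45 + 14) = -16*(45 + 14) = -16*59 = -944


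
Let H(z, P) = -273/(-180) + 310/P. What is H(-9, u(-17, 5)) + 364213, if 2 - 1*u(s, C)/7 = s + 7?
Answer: 50990549/140 ≈ 3.6422e+5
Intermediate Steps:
u(s, C) = -35 - 7*s (u(s, C) = 14 - 7*(s + 7) = 14 - 7*(7 + s) = 14 + (-49 - 7*s) = -35 - 7*s)
H(z, P) = 91/60 + 310/P (H(z, P) = -273*(-1/180) + 310/P = 91/60 + 310/P)
H(-9, u(-17, 5)) + 364213 = (91/60 + 310/(-35 - 7*(-17))) + 364213 = (91/60 + 310/(-35 + 119)) + 364213 = (91/60 + 310/84) + 364213 = (91/60 + 310*(1/84)) + 364213 = (91/60 + 155/42) + 364213 = 729/140 + 364213 = 50990549/140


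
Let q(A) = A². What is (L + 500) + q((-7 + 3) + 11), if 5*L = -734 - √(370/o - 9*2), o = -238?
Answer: 2011/5 - I*√276913/595 ≈ 402.2 - 0.88441*I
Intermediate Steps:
L = -734/5 - I*√276913/595 (L = (-734 - √(370/(-238) - 9*2))/5 = (-734 - √(370*(-1/238) - 18))/5 = (-734 - √(-185/119 - 18))/5 = (-734 - √(-2327/119))/5 = (-734 - I*√276913/119)/5 = -734/5 - I*√276913/595 ≈ -146.8 - 0.88441*I)
(L + 500) + q((-7 + 3) + 11) = ((-734/5 - I*√276913/595) + 500) + ((-7 + 3) + 11)² = (1766/5 - I*√276913/595) + (-4 + 11)² = (1766/5 - I*√276913/595) + 7² = (1766/5 - I*√276913/595) + 49 = 2011/5 - I*√276913/595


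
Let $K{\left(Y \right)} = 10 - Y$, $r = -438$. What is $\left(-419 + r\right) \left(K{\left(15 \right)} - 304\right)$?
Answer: $264813$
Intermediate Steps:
$\left(-419 + r\right) \left(K{\left(15 \right)} - 304\right) = \left(-419 - 438\right) \left(\left(10 - 15\right) - 304\right) = - 857 \left(\left(10 - 15\right) - 304\right) = - 857 \left(-5 - 304\right) = \left(-857\right) \left(-309\right) = 264813$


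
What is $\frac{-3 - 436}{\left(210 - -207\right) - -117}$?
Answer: $- \frac{439}{534} \approx -0.8221$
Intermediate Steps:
$\frac{-3 - 436}{\left(210 - -207\right) - -117} = - \frac{439}{\left(210 + 207\right) + \left(-26 + 143\right)} = - \frac{439}{417 + 117} = - \frac{439}{534}$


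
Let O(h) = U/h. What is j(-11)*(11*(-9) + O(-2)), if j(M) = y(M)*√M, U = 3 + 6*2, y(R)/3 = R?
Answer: 7029*I*√11/2 ≈ 11656.0*I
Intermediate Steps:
y(R) = 3*R
U = 15 (U = 3 + 12 = 15)
j(M) = 3*M^(3/2) (j(M) = (3*M)*√M = 3*M^(3/2))
O(h) = 15/h
j(-11)*(11*(-9) + O(-2)) = (3*(-11)^(3/2))*(11*(-9) + 15/(-2)) = (3*(-11*I*√11))*(-99 + 15*(-½)) = (-33*I*√11)*(-99 - 15/2) = -33*I*√11*(-213/2) = 7029*I*√11/2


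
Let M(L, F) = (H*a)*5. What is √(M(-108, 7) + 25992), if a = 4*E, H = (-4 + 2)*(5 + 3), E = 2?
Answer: 2*√6338 ≈ 159.22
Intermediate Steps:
H = -16 (H = -2*8 = -16)
a = 8 (a = 4*2 = 8)
M(L, F) = -640 (M(L, F) = -16*8*5 = -128*5 = -640)
√(M(-108, 7) + 25992) = √(-640 + 25992) = √25352 = 2*√6338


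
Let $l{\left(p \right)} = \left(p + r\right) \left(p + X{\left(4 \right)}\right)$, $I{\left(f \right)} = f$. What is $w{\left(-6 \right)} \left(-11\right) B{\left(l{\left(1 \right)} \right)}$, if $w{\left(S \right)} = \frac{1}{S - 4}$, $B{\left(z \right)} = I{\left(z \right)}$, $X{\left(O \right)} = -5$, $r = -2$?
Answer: $\frac{22}{5} \approx 4.4$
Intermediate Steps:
$l{\left(p \right)} = \left(-5 + p\right) \left(-2 + p\right)$ ($l{\left(p \right)} = \left(p - 2\right) \left(p - 5\right) = \left(-2 + p\right) \left(-5 + p\right) = \left(-5 + p\right) \left(-2 + p\right)$)
$B{\left(z \right)} = z$
$w{\left(S \right)} = \frac{1}{-4 + S}$
$w{\left(-6 \right)} \left(-11\right) B{\left(l{\left(1 \right)} \right)} = \frac{1}{-4 - 6} \left(-11\right) \left(10 + 1^{2} - 7\right) = \frac{1}{-10} \left(-11\right) \left(10 + 1 - 7\right) = \left(- \frac{1}{10}\right) \left(-11\right) 4 = \frac{11}{10} \cdot 4 = \frac{22}{5}$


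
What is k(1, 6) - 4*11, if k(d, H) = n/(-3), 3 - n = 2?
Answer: -133/3 ≈ -44.333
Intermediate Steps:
n = 1 (n = 3 - 1*2 = 3 - 2 = 1)
k(d, H) = -1/3 (k(d, H) = 1/(-3) = 1*(-1/3) = -1/3)
k(1, 6) - 4*11 = -1/3 - 4*11 = -1/3 - 44 = -133/3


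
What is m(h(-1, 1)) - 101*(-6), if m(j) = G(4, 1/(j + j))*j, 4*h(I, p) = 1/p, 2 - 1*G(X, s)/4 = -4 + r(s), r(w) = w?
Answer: 610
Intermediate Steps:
G(X, s) = 24 - 4*s (G(X, s) = 8 - 4*(-4 + s) = 8 + (16 - 4*s) = 24 - 4*s)
h(I, p) = 1/(4*p)
m(j) = j*(24 - 2/j) (m(j) = (24 - 4/(j + j))*j = (24 - 4*1/(2*j))*j = (24 - 2/j)*j = j*(24 - 2/j))
m(h(-1, 1)) - 101*(-6) = (-2 + 24*((¼)/1)) - 101*(-6) = (-2 + 24*((¼)*1)) + 606 = (-2 + 24*(¼)) + 606 = (-2 + 6) + 606 = 4 + 606 = 610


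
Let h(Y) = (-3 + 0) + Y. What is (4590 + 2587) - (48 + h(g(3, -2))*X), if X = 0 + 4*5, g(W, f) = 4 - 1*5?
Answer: 7209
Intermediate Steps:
g(W, f) = -1 (g(W, f) = 4 - 5 = -1)
X = 20 (X = 0 + 20 = 20)
h(Y) = -3 + Y
(4590 + 2587) - (48 + h(g(3, -2))*X) = (4590 + 2587) - (48 + (-3 - 1)*20) = 7177 - (48 - 4*20) = 7177 - (48 - 80) = 7177 - 1*(-32) = 7177 + 32 = 7209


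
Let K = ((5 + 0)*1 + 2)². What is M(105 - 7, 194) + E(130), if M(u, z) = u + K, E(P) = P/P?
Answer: 148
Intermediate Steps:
E(P) = 1
K = 49 (K = (5*1 + 2)² = (5 + 2)² = 7² = 49)
M(u, z) = 49 + u (M(u, z) = u + 49 = 49 + u)
M(105 - 7, 194) + E(130) = (49 + (105 - 7)) + 1 = (49 + 98) + 1 = 147 + 1 = 148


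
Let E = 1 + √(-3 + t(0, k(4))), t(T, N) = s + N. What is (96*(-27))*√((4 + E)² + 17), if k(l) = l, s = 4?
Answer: -2592*√(47 + 10*√5) ≈ -21587.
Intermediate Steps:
t(T, N) = 4 + N
E = 1 + √5 (E = 1 + √(-3 + (4 + 4)) = 1 + √(-3 + 8) = 1 + √5 ≈ 3.2361)
(96*(-27))*√((4 + E)² + 17) = (96*(-27))*√((4 + (1 + √5))² + 17) = -2592*√((5 + √5)² + 17) = -2592*√(17 + (5 + √5)²)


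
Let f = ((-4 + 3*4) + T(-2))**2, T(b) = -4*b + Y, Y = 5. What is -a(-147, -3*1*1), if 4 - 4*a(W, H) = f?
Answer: 437/4 ≈ 109.25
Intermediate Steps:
T(b) = 5 - 4*b (T(b) = -4*b + 5 = 5 - 4*b)
f = 441 (f = ((-4 + 3*4) + (5 - 4*(-2)))**2 = ((-4 + 12) + (5 + 8))**2 = (8 + 13)**2 = 21**2 = 441)
a(W, H) = -437/4 (a(W, H) = 1 - 1/4*441 = 1 - 441/4 = -437/4)
-a(-147, -3*1*1) = -1*(-437/4) = 437/4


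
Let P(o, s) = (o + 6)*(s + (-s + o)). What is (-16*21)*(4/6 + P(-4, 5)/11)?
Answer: 224/11 ≈ 20.364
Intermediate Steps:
P(o, s) = o*(6 + o) (P(o, s) = (6 + o)*(s + (o - s)) = (6 + o)*o = o*(6 + o))
(-16*21)*(4/6 + P(-4, 5)/11) = (-16*21)*(4/6 - 4*(6 - 4)/11) = -336*(4*(1/6) - 4*2*(1/11)) = -336*(2/3 - 8*1/11) = -336*(2/3 - 8/11) = -336*(-2/33) = 224/11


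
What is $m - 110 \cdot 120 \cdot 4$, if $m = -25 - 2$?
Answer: $-52827$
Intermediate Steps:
$m = -27$
$m - 110 \cdot 120 \cdot 4 = -27 - 110 \cdot 120 \cdot 4 = -27 - 52800 = -52827$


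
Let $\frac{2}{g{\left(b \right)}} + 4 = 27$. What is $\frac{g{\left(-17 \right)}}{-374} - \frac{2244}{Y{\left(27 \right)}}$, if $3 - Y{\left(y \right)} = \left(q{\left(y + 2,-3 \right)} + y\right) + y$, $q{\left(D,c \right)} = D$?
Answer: $\frac{2412841}{86020} \approx 28.05$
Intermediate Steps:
$Y{\left(y \right)} = 1 - 3 y$ ($Y{\left(y \right)} = 3 - \left(\left(\left(y + 2\right) + y\right) + y\right) = 3 - \left(\left(\left(2 + y\right) + y\right) + y\right) = 3 - \left(\left(2 + 2 y\right) + y\right) = 3 - \left(2 + 3 y\right) = 1 - 3 y$)
$g{\left(b \right)} = \frac{2}{23}$ ($g{\left(b \right)} = \frac{2}{-4 + 27} = \frac{2}{23}$)
$\frac{g{\left(-17 \right)}}{-374} - \frac{2244}{Y{\left(27 \right)}} = \frac{2}{23 \left(-374\right)} - \frac{2244}{1 - 81} = \frac{2}{23} \left(- \frac{1}{374}\right) - \frac{2244}{1 - 81} = - \frac{1}{4301} - \frac{2244}{-80} = - \frac{1}{4301} - - \frac{561}{20} = - \frac{1}{4301} + \frac{561}{20} = \frac{2412841}{86020}$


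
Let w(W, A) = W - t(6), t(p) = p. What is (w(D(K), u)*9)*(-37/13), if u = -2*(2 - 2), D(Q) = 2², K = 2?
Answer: 666/13 ≈ 51.231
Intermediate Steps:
D(Q) = 4
u = 0 (u = -2*0 = 0)
w(W, A) = -6 + W (w(W, A) = W - 1*6 = W - 6 = -6 + W)
(w(D(K), u)*9)*(-37/13) = ((-6 + 4)*9)*(-37/13) = (-2*9)*(-37*1/13) = -18*(-37/13) = 666/13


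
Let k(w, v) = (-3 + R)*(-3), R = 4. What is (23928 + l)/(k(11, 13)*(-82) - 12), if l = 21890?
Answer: 22909/117 ≈ 195.80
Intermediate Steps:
k(w, v) = -3 (k(w, v) = (-3 + 4)*(-3) = 1*(-3) = -3)
(23928 + l)/(k(11, 13)*(-82) - 12) = (23928 + 21890)/(-3*(-82) - 12) = 45818/(246 - 12) = 45818/234 = 45818*(1/234) = 22909/117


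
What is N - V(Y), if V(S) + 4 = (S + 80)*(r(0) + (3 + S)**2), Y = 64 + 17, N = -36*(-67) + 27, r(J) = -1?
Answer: -1133412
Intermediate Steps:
N = 2439 (N = 2412 + 27 = 2439)
Y = 81
V(S) = -4 + (-1 + (3 + S)**2)*(80 + S) (V(S) = -4 + (S + 80)*(-1 + (3 + S)**2) = -4 + (80 + S)*(-1 + (3 + S)**2) = -4 + (-1 + (3 + S)**2)*(80 + S))
N - V(Y) = 2439 - (636 + 81**3 + 86*81**2 + 488*81) = 2439 - (636 + 531441 + 86*6561 + 39528) = 2439 - (636 + 531441 + 564246 + 39528) = 2439 - 1*1135851 = 2439 - 1135851 = -1133412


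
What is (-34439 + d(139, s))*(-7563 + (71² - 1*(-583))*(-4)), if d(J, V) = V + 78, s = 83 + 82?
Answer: 1027897564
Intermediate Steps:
s = 165
d(J, V) = 78 + V
(-34439 + d(139, s))*(-7563 + (71² - 1*(-583))*(-4)) = (-34439 + (78 + 165))*(-7563 + (71² - 1*(-583))*(-4)) = (-34439 + 243)*(-7563 + (5041 + 583)*(-4)) = -34196*(-7563 + 5624*(-4)) = -34196*(-7563 - 22496) = -34196*(-30059) = 1027897564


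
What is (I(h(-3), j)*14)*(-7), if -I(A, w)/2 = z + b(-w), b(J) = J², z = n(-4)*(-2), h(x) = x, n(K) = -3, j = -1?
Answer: 1372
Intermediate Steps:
z = 6 (z = -3*(-2) = 6)
I(A, w) = -12 - 2*w² (I(A, w) = -2*(6 + (-w)²) = -2*(6 + w²) = -12 - 2*w²)
(I(h(-3), j)*14)*(-7) = ((-12 - 2*(-1)²)*14)*(-7) = ((-12 - 2*1)*14)*(-7) = ((-12 - 2)*14)*(-7) = -14*14*(-7) = -196*(-7) = 1372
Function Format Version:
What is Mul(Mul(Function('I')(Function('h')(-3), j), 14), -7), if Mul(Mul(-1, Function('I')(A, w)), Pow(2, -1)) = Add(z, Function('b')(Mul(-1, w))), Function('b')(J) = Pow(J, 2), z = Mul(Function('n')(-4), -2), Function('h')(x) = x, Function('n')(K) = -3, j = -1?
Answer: 1372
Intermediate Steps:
z = 6 (z = Mul(-3, -2) = 6)
Function('I')(A, w) = Add(-12, Mul(-2, Pow(w, 2))) (Function('I')(A, w) = Mul(-2, Add(6, Pow(Mul(-1, w), 2))) = Mul(-2, Add(6, Pow(w, 2))) = Add(-12, Mul(-2, Pow(w, 2))))
Mul(Mul(Function('I')(Function('h')(-3), j), 14), -7) = Mul(Mul(Add(-12, Mul(-2, Pow(-1, 2))), 14), -7) = Mul(Mul(Add(-12, Mul(-2, 1)), 14), -7) = Mul(Mul(Add(-12, -2), 14), -7) = Mul(Mul(-14, 14), -7) = Mul(-196, -7) = 1372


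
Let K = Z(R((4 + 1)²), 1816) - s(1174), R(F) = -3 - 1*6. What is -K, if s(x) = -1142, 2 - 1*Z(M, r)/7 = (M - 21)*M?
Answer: 734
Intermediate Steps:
R(F) = -9 (R(F) = -3 - 6 = -9)
Z(M, r) = 14 - 7*M*(-21 + M) (Z(M, r) = 14 - 7*(M - 21)*M = 14 - 7*(-21 + M)*M = 14 - 7*M*(-21 + M))
K = -734 (K = (14 - 7*(-9)² + 147*(-9)) - 1*(-1142) = (14 - 7*81 - 1323) + 1142 = (14 - 567 - 1323) + 1142 = -1876 + 1142 = -734)
-K = -1*(-734) = 734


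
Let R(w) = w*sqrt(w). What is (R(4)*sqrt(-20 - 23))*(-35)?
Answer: -280*I*sqrt(43) ≈ -1836.1*I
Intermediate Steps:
R(w) = w**(3/2)
(R(4)*sqrt(-20 - 23))*(-35) = (4**(3/2)*sqrt(-20 - 23))*(-35) = (8*sqrt(-43))*(-35) = (8*(I*sqrt(43)))*(-35) = (8*I*sqrt(43))*(-35) = -280*I*sqrt(43)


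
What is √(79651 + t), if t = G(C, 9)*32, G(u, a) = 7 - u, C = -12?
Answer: √80259 ≈ 283.30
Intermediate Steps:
t = 608 (t = (7 - 1*(-12))*32 = (7 + 12)*32 = 19*32 = 608)
√(79651 + t) = √(79651 + 608) = √80259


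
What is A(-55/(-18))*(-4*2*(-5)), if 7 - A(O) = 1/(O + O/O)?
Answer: 19720/73 ≈ 270.14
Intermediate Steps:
A(O) = 7 - 1/(1 + O) (A(O) = 7 - 1/(O + O/O) = 7 - 1/(O + 1) = 7 - 1/(1 + O))
A(-55/(-18))*(-4*2*(-5)) = ((6 + 7*(-55/(-18)))/(1 - 55/(-18)))*(-4*2*(-5)) = ((6 + 7*(-55*(-1/18)))/(1 - 55*(-1/18)))*(-8*(-5)) = ((6 + 7*(55/18))/(1 + 55/18))*40 = ((6 + 385/18)/(73/18))*40 = ((18/73)*(493/18))*40 = (493/73)*40 = 19720/73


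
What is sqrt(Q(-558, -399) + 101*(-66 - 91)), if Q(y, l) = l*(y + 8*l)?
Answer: sqrt(1480393) ≈ 1216.7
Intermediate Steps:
sqrt(Q(-558, -399) + 101*(-66 - 91)) = sqrt(-399*(-558 + 8*(-399)) + 101*(-66 - 91)) = sqrt(-399*(-558 - 3192) + 101*(-157)) = sqrt(-399*(-3750) - 15857) = sqrt(1496250 - 15857) = sqrt(1480393)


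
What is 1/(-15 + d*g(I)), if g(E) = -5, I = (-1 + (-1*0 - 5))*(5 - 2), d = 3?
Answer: -1/30 ≈ -0.033333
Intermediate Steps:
I = -18 (I = (-1 + (0 - 5))*3 = (-1 - 5)*3 = -6*3 = -18)
1/(-15 + d*g(I)) = 1/(-15 + 3*(-5)) = 1/(-15 - 15) = 1/(-30) = -1/30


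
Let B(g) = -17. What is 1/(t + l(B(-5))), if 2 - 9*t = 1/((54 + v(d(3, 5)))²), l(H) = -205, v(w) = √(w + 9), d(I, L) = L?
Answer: -1724557678/353151155617 - 12*√14/353151155617 ≈ -0.0048833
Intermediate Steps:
v(w) = √(9 + w)
t = 2/9 - 1/(9*(54 + √14)²) (t = 2/9 - 1/(9*(54 + √(9 + 5))²) = 2/9 - 1/(9*(54 + √14)²) ≈ 0.22219)
1/(t + l(B(-5))) = 1/((935571/4210802 + 3*√14/2105401) - 205) = 1/(-862278839/4210802 + 3*√14/2105401)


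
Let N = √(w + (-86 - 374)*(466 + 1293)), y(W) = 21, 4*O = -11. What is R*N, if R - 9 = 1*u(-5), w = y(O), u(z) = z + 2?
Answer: 6*I*√809119 ≈ 5397.1*I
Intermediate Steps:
O = -11/4 (O = (¼)*(-11) = -11/4 ≈ -2.7500)
u(z) = 2 + z
w = 21
R = 6 (R = 9 + 1*(2 - 5) = 9 + 1*(-3) = 9 - 3 = 6)
N = I*√809119 (N = √(21 + (-86 - 374)*(466 + 1293)) = √(21 - 460*1759) = √(21 - 809140) = √(-809119) = I*√809119 ≈ 899.51*I)
R*N = 6*(I*√809119) = 6*I*√809119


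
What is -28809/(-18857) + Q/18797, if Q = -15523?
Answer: 248805562/354455029 ≈ 0.70194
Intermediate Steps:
-28809/(-18857) + Q/18797 = -28809/(-18857) - 15523/18797 = -28809*(-1/18857) - 15523*1/18797 = 28809/18857 - 15523/18797 = 248805562/354455029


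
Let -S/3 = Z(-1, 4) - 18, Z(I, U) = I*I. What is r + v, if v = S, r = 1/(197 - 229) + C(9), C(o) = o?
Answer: 1919/32 ≈ 59.969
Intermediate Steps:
Z(I, U) = I²
r = 287/32 (r = 1/(197 - 229) + 9 = 1/(-32) + 9 = -1/32 + 9 = 287/32 ≈ 8.9688)
S = 51 (S = -3*((-1)² - 18) = -3*(1 - 18) = -3*(-17) = 51)
v = 51
r + v = 287/32 + 51 = 1919/32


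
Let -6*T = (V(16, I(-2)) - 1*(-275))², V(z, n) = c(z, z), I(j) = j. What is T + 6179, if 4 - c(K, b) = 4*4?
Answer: -32095/6 ≈ -5349.2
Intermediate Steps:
c(K, b) = -12 (c(K, b) = 4 - 4*4 = 4 - 1*16 = 4 - 16 = -12)
V(z, n) = -12
T = -69169/6 (T = -(-12 - 1*(-275))²/6 = -(-12 + 275)²/6 = -⅙*263² = -⅙*69169 = -69169/6 ≈ -11528.)
T + 6179 = -69169/6 + 6179 = -32095/6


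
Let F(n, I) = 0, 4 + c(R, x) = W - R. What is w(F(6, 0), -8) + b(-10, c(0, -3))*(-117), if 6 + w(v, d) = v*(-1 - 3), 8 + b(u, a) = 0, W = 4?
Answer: 930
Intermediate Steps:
c(R, x) = -R (c(R, x) = -4 + (4 - R) = -R)
b(u, a) = -8 (b(u, a) = -8 + 0 = -8)
w(v, d) = -6 - 4*v (w(v, d) = -6 + v*(-1 - 3) = -6 + v*(-4) = -6 - 4*v)
w(F(6, 0), -8) + b(-10, c(0, -3))*(-117) = (-6 - 4*0) - 8*(-117) = (-6 + 0) + 936 = -6 + 936 = 930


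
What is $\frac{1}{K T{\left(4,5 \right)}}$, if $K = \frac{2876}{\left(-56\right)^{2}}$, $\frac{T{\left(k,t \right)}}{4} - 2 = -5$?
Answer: $- \frac{196}{2157} \approx -0.090867$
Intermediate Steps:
$T{\left(k,t \right)} = -12$ ($T{\left(k,t \right)} = 8 + 4 \left(-5\right) = 8 - 20 = -12$)
$K = \frac{719}{784}$ ($K = \frac{2876}{3136} = 2876 \cdot \frac{1}{3136} = \frac{719}{784} \approx 0.91709$)
$\frac{1}{K T{\left(4,5 \right)}} = \frac{1}{\frac{719}{784} \left(-12\right)} = \frac{1}{- \frac{2157}{196}} = - \frac{196}{2157}$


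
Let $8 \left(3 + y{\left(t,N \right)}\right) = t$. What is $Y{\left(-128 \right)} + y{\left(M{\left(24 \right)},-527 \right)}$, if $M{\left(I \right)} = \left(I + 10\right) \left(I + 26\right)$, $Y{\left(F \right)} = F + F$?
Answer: $- \frac{93}{2} \approx -46.5$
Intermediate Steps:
$Y{\left(F \right)} = 2 F$
$M{\left(I \right)} = \left(10 + I\right) \left(26 + I\right)$
$y{\left(t,N \right)} = -3 + \frac{t}{8}$
$Y{\left(-128 \right)} + y{\left(M{\left(24 \right)},-527 \right)} = 2 \left(-128\right) - \left(3 - \frac{260 + 24^{2} + 36 \cdot 24}{8}\right) = -256 - \left(3 - \frac{260 + 576 + 864}{8}\right) = -256 + \left(-3 + \frac{1}{8} \cdot 1700\right) = -256 + \left(-3 + \frac{425}{2}\right) = -256 + \frac{419}{2} = - \frac{93}{2}$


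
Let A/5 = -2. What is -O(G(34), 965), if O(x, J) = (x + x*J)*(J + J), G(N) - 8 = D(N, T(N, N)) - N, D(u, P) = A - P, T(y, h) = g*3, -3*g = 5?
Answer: 57795780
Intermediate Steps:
g = -5/3 (g = -⅓*5 = -5/3 ≈ -1.6667)
T(y, h) = -5 (T(y, h) = -5/3*3 = -5)
A = -10 (A = 5*(-2) = -10)
D(u, P) = -10 - P
G(N) = 3 - N (G(N) = 8 + ((-10 - 1*(-5)) - N) = 8 + ((-10 + 5) - N) = 8 + (-5 - N) = 3 - N)
O(x, J) = 2*J*(x + J*x) (O(x, J) = (x + J*x)*(2*J) = 2*J*(x + J*x))
-O(G(34), 965) = -2*965*(3 - 1*34)*(1 + 965) = -2*965*(3 - 34)*966 = -2*965*(-31)*966 = -1*(-57795780) = 57795780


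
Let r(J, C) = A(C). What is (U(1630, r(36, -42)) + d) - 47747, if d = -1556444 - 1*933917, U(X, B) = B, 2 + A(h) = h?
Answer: -2538152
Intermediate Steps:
A(h) = -2 + h
r(J, C) = -2 + C
d = -2490361 (d = -1556444 - 933917 = -2490361)
(U(1630, r(36, -42)) + d) - 47747 = ((-2 - 42) - 2490361) - 47747 = (-44 - 2490361) - 47747 = -2490405 - 47747 = -2538152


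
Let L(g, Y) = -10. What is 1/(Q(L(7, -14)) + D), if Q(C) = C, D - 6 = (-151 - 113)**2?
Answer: 1/69692 ≈ 1.4349e-5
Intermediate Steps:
D = 69702 (D = 6 + (-151 - 113)**2 = 6 + (-264)**2 = 6 + 69696 = 69702)
1/(Q(L(7, -14)) + D) = 1/(-10 + 69702) = 1/69692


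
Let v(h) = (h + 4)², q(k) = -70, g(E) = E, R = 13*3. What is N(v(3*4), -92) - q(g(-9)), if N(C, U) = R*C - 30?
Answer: 10024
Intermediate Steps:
R = 39
v(h) = (4 + h)²
N(C, U) = -30 + 39*C (N(C, U) = 39*C - 30 = -30 + 39*C)
N(v(3*4), -92) - q(g(-9)) = (-30 + 39*(4 + 3*4)²) - 1*(-70) = (-30 + 39*(4 + 12)²) + 70 = (-30 + 39*16²) + 70 = (-30 + 39*256) + 70 = (-30 + 9984) + 70 = 9954 + 70 = 10024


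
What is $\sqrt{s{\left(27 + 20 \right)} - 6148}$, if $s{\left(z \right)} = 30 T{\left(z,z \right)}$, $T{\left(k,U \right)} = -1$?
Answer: $i \sqrt{6178} \approx 78.6 i$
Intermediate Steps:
$s{\left(z \right)} = -30$ ($s{\left(z \right)} = 30 \left(-1\right) = -30$)
$\sqrt{s{\left(27 + 20 \right)} - 6148} = \sqrt{-30 - 6148} = \sqrt{-6178} = i \sqrt{6178}$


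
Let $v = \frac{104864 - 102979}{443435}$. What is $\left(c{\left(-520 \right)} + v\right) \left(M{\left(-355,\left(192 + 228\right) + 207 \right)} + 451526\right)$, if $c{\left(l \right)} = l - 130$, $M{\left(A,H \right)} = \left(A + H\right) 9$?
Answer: $- \frac{26169863741502}{88687} \approx -2.9508 \cdot 10^{8}$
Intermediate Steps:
$M{\left(A,H \right)} = 9 A + 9 H$
$v = \frac{377}{88687}$ ($v = 1885 \cdot \frac{1}{443435} = \frac{377}{88687} \approx 0.0042509$)
$c{\left(l \right)} = -130 + l$ ($c{\left(l \right)} = l - 130 = -130 + l$)
$\left(c{\left(-520 \right)} + v\right) \left(M{\left(-355,\left(192 + 228\right) + 207 \right)} + 451526\right) = \left(\left(-130 - 520\right) + \frac{377}{88687}\right) \left(\left(9 \left(-355\right) + 9 \left(\left(192 + 228\right) + 207\right)\right) + 451526\right) = \left(-650 + \frac{377}{88687}\right) \left(\left(-3195 + 9 \left(420 + 207\right)\right) + 451526\right) = - \frac{57646173 \left(\left(-3195 + 9 \cdot 627\right) + 451526\right)}{88687} = - \frac{57646173 \left(\left(-3195 + 5643\right) + 451526\right)}{88687} = - \frac{57646173 \left(2448 + 451526\right)}{88687} = \left(- \frac{57646173}{88687}\right) 453974 = - \frac{26169863741502}{88687}$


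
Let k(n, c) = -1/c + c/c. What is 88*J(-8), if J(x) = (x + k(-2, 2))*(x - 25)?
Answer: 21780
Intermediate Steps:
k(n, c) = 1 - 1/c (k(n, c) = -1/c + 1 = 1 - 1/c)
J(x) = (1/2 + x)*(-25 + x) (J(x) = (x + (-1 + 2)/2)*(x - 25) = (x + (1/2)*1)*(-25 + x) = (x + 1/2)*(-25 + x) = (1/2 + x)*(-25 + x))
88*J(-8) = 88*(-25/2 + (-8)**2 - 49/2*(-8)) = 88*(-25/2 + 64 + 196) = 88*(495/2) = 21780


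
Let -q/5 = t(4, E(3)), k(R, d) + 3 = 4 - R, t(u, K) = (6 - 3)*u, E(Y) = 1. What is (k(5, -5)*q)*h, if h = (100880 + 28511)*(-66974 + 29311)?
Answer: -1169580775920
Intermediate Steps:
t(u, K) = 3*u
k(R, d) = 1 - R (k(R, d) = -3 + (4 - R) = 1 - R)
h = -4873253233 (h = 129391*(-37663) = -4873253233)
q = -60 (q = -15*4 = -5*12 = -60)
(k(5, -5)*q)*h = ((1 - 1*5)*(-60))*(-4873253233) = ((1 - 5)*(-60))*(-4873253233) = -4*(-60)*(-4873253233) = 240*(-4873253233) = -1169580775920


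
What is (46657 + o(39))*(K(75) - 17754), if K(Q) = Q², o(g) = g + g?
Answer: -566848815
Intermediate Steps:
o(g) = 2*g
(46657 + o(39))*(K(75) - 17754) = (46657 + 2*39)*(75² - 17754) = (46657 + 78)*(5625 - 17754) = 46735*(-12129) = -566848815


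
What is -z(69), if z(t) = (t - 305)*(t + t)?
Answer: 32568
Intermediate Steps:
z(t) = 2*t*(-305 + t) (z(t) = (-305 + t)*(2*t) = 2*t*(-305 + t))
-z(69) = -2*69*(-305 + 69) = -2*69*(-236) = -1*(-32568) = 32568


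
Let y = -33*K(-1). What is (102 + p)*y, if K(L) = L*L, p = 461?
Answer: -18579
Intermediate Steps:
K(L) = L²
y = -33 (y = -33*(-1)² = -33*1 = -33)
(102 + p)*y = (102 + 461)*(-33) = 563*(-33) = -18579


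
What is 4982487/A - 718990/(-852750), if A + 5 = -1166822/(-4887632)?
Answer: -1038331564089212369/992231673975 ≈ -1.0465e+6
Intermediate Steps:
A = -11635669/2443816 (A = -5 - 1166822/(-4887632) = -5 - 1166822*(-1/4887632) = -5 + 583411/2443816 = -11635669/2443816 ≈ -4.7613)
4982487/A - 718990/(-852750) = 4982487/(-11635669/2443816) - 718990/(-852750) = 4982487*(-2443816/11635669) - 718990*(-1/852750) = -12176281450392/11635669 + 71899/85275 = -1038331564089212369/992231673975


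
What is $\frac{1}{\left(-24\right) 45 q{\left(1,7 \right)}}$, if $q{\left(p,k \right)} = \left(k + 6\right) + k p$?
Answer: $- \frac{1}{21600} \approx -4.6296 \cdot 10^{-5}$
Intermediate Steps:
$q{\left(p,k \right)} = 6 + k + k p$ ($q{\left(p,k \right)} = \left(6 + k\right) + k p = 6 + k + k p$)
$\frac{1}{\left(-24\right) 45 q{\left(1,7 \right)}} = \frac{1}{\left(-24\right) 45 \left(6 + 7 + 7 \cdot 1\right)} = \frac{1}{\left(-1080\right) \left(6 + 7 + 7\right)} = \frac{1}{\left(-1080\right) 20} = \frac{1}{-21600} = - \frac{1}{21600}$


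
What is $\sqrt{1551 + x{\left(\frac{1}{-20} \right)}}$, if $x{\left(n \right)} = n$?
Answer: $\frac{\sqrt{155095}}{10} \approx 39.382$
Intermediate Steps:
$\sqrt{1551 + x{\left(\frac{1}{-20} \right)}} = \sqrt{1551 + \frac{1}{-20}} = \sqrt{1551 - \frac{1}{20}} = \sqrt{\frac{31019}{20}} = \frac{\sqrt{155095}}{10}$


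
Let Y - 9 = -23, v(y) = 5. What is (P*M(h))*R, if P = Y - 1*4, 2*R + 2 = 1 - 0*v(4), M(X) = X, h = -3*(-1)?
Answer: 27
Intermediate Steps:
h = 3
R = -1/2 (R = -1 + (1 - 0*5)/2 = -1 + (1 - 4*0)/2 = -1 + (1 + 0)/2 = -1 + (1/2)*1 = -1 + 1/2 = -1/2 ≈ -0.50000)
Y = -14 (Y = 9 - 23 = -14)
P = -18 (P = -14 - 1*4 = -14 - 4 = -18)
(P*M(h))*R = -18*3*(-1/2) = -54*(-1/2) = 27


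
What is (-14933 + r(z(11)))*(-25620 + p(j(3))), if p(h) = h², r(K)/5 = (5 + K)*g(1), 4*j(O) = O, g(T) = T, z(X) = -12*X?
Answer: 398843403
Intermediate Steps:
j(O) = O/4
r(K) = 25 + 5*K (r(K) = 5*((5 + K)*1) = 5*(5 + K) = 25 + 5*K)
(-14933 + r(z(11)))*(-25620 + p(j(3))) = (-14933 + (25 + 5*(-12*11)))*(-25620 + ((¼)*3)²) = (-14933 + (25 + 5*(-132)))*(-25620 + (¾)²) = (-14933 + (25 - 660))*(-25620 + 9/16) = (-14933 - 635)*(-409911/16) = -15568*(-409911/16) = 398843403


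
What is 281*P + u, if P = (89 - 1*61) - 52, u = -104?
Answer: -6848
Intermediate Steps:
P = -24 (P = (89 - 61) - 52 = 28 - 52 = -24)
281*P + u = 281*(-24) - 104 = -6744 - 104 = -6848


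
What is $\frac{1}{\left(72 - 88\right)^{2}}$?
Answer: $\frac{1}{256} \approx 0.0039063$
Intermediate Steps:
$\frac{1}{\left(72 - 88\right)^{2}} = \frac{1}{\left(-16\right)^{2}} = \frac{1}{256}$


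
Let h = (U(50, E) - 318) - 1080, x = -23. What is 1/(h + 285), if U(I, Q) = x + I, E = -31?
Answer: -1/1086 ≈ -0.00092081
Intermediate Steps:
U(I, Q) = -23 + I
h = -1371 (h = ((-23 + 50) - 318) - 1080 = (27 - 318) - 1080 = -291 - 1080 = -1371)
1/(h + 285) = 1/(-1371 + 285) = 1/(-1086) = -1/1086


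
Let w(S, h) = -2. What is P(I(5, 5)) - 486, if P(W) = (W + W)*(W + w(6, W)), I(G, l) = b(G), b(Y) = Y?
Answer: -456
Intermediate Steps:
I(G, l) = G
P(W) = 2*W*(-2 + W) (P(W) = (W + W)*(W - 2) = (2*W)*(-2 + W) = 2*W*(-2 + W))
P(I(5, 5)) - 486 = 2*5*(-2 + 5) - 486 = 2*5*3 - 486 = 30 - 486 = -456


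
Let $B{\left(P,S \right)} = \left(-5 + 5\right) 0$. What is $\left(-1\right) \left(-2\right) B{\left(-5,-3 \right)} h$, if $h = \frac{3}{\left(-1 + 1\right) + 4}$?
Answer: $0$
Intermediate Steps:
$B{\left(P,S \right)} = 0$ ($B{\left(P,S \right)} = 0 \cdot 0 = 0$)
$h = \frac{3}{4}$ ($h = \frac{3}{0 + 4} = \frac{3}{4} \approx 0.75$)
$\left(-1\right) \left(-2\right) B{\left(-5,-3 \right)} h = \left(-1\right) \left(-2\right) 0 \cdot \frac{3}{4} = 2 \cdot 0 \cdot \frac{3}{4} = 0 \cdot \frac{3}{4} = 0$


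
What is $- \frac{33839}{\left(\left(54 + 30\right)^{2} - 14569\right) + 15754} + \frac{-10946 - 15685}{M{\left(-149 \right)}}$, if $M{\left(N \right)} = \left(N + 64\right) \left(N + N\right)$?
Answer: $- \frac{1076607941}{208744530} \approx -5.1575$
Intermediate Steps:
$M{\left(N \right)} = 2 N \left(64 + N\right)$ ($M{\left(N \right)} = \left(64 + N\right) 2 N = 2 N \left(64 + N\right)$)
$- \frac{33839}{\left(\left(54 + 30\right)^{2} - 14569\right) + 15754} + \frac{-10946 - 15685}{M{\left(-149 \right)}} = - \frac{33839}{\left(\left(54 + 30\right)^{2} - 14569\right) + 15754} + \frac{-10946 - 15685}{2 \left(-149\right) \left(64 - 149\right)} = - \frac{33839}{\left(84^{2} - 14569\right) + 15754} + \frac{-10946 - 15685}{2 \left(-149\right) \left(-85\right)} = - \frac{33839}{\left(7056 - 14569\right) + 15754} - \frac{26631}{25330} = - \frac{33839}{-7513 + 15754} - \frac{26631}{25330} = - \frac{33839}{8241} - \frac{26631}{25330} = - \frac{1076607941}{208744530}$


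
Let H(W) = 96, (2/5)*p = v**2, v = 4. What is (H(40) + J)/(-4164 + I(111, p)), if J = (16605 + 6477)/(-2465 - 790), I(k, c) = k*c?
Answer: 48233/149730 ≈ 0.32213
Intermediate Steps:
p = 40 (p = (5/2)*4**2 = (5/2)*16 = 40)
I(k, c) = c*k
J = -7694/1085 (J = 23082/(-3255) = 23082*(-1/3255) = -7694/1085 ≈ -7.0912)
(H(40) + J)/(-4164 + I(111, p)) = (96 - 7694/1085)/(-4164 + 40*111) = 96466/(1085*(-4164 + 4440)) = (96466/1085)/276 = (96466/1085)*(1/276) = 48233/149730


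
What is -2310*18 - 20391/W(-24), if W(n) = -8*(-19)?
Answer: -6340551/152 ≈ -41714.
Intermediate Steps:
W(n) = 152
-2310*18 - 20391/W(-24) = -2310*18 - 20391/152 = -41580 - 20391/152 = -6340551/152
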